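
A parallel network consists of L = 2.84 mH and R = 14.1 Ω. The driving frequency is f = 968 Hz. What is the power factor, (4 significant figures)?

ω = 2πf = 6082 rad/s
X_L = ωL = 17.27 Ω
Parallel: admittances add. Y = 1/R + 1/(jωL)
Y = (0.07092 − j0.05789) S
|Y| = 0.09155 S → |Z| = 1/|Y| = 10.92 Ω, ∠Z = −∠Y = 39.22°
cos φ = cos(39.22°) = 0.7747

0.7747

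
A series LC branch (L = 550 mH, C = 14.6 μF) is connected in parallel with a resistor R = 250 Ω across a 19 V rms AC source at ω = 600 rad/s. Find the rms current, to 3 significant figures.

X_L = ωL = 330 Ω
X_C = 1/(ωC) = 114 Ω
Branch 1: Z₁ = R = 250 Ω
Branch 2 (series LC): Z₂ = j(X_L − X_C) = j216 Ω
Parallel: Z = Z₁Z₂/(Z₁+Z₂), |Z| = 163 Ω, ∠Z = 49.2°
I = V/|Z| = 19/163 = 116 mA

116 mA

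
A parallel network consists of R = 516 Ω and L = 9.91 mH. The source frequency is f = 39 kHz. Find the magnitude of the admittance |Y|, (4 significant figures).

ω = 2πf = 245000 rad/s
X_L = ωL = 2428 Ω
Parallel: admittances add. Y = 1/R + 1/(jωL)
Y = (0.001938 − j0.0004118) S
|Y| = 0.001981 S → |Z| = 1/|Y| = 504.7 Ω, ∠Z = −∠Y = 12.00°

1.981 mS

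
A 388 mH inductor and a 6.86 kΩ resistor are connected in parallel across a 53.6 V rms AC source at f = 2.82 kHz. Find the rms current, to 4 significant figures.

ω = 2πf = 17720 rad/s
X_L = ωL = 6875 Ω
Parallel: admittances add. Y = 1/R + 1/(jωL)
Y = (0.0001458 − j0.0001455) S
|Y| = 0.0002059 S → |Z| = 1/|Y| = 4856 Ω, ∠Z = −∠Y = 44.94°
I = V/|Z| = 53.6/4856 = 11.04 mA

11.04 mA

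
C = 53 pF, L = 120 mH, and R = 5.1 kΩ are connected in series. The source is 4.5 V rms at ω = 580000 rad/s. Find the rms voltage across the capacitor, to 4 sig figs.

3.912 V

X_L = ωL = 69600 Ω
X_C = 1/(ωC) = 32530 Ω
Net reactance X = X_L − X_C = 37070 Ω
Z = 5100 + j37070 Ω
|Z| = √(5100² + 37070²) = 37420 Ω
I = V/|Z| = 120.3 μA
V_C = I·|Z_C| = 0.0001203 × 32530 = 3.912 V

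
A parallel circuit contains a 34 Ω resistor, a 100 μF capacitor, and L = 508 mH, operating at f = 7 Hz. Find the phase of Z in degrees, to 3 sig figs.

ω = 2πf = 43.98 rad/s
X_L = ωL = 22.3 Ω
X_C = 1/(ωC) = 227 Ω
Parallel: admittances add. Y = 1/R + 1/(jωL) + jωC
Y = (0.0294 − j0.0404) S
|Y| = 0.0499 S → |Z| = 1/|Y| = 20.0 Ω, ∠Z = −∠Y = 53.9°

53.9°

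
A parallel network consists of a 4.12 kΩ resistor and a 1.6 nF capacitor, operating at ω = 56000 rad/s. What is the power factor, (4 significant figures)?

0.9381

X_C = 1/(ωC) = 11160 Ω
Parallel: admittances add. Y = 1/R + jωC
Y = (0.0002427 + j8.96e-05) S
|Y| = 0.0002587 S → |Z| = 1/|Y| = 3865 Ω, ∠Z = −∠Y = -20.26°
cos φ = cos(-20.26°) = 0.9381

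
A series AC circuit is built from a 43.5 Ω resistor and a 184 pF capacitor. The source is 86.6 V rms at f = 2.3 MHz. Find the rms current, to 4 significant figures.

ω = 2πf = 1.445e+07 rad/s
X_C = 1/(ωC) = 376.1 Ω
Z = 43.50 − j376.1 Ω
|Z| = √(43.50² + 376.1²) = 378.6 Ω
I = V/|Z| = 86.6/378.6 = 228.7 mA

228.7 mA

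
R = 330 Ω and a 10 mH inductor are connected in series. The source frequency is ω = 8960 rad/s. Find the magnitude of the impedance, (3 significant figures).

X_L = ωL = 89.6 Ω
Z = 330 + j89.6 Ω
|Z| = √(330² + 89.6²) = 342 Ω

342 Ω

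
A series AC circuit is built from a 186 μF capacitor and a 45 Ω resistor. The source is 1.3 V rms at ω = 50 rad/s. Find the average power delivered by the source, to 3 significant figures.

X_C = 1/(ωC) = 108 Ω
Z = 45.0 − j108 Ω
|Z| = √(45.0² + 108²) = 117 Ω
∠Z = arctan(-108/45.0) = -67.3°
I = V/|Z| = 11.2 mA
P = VI cos φ = 1.3 × 0.0112 × cos(-67.3°) = 5.60 mW

5.60 mW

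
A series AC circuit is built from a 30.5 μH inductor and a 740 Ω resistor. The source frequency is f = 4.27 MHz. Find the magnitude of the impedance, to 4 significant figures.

1103 Ω

ω = 2πf = 2.683e+07 rad/s
X_L = ωL = 818.3 Ω
Z = 740.0 + j818.3 Ω
|Z| = √(740.0² + 818.3²) = 1103 Ω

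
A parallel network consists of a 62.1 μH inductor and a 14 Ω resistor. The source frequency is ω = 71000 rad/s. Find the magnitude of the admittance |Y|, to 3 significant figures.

238 mS

X_L = ωL = 4.41 Ω
Parallel: admittances add. Y = 1/R + 1/(jωL)
Y = (0.0714 − j0.227) S
|Y| = 0.238 S → |Z| = 1/|Y| = 4.21 Ω, ∠Z = −∠Y = 72.5°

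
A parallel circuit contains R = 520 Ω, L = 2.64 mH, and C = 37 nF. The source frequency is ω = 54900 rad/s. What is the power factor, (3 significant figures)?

X_L = ωL = 145 Ω
X_C = 1/(ωC) = 492 Ω
Parallel: admittances add. Y = 1/R + 1/(jωL) + jωC
Y = (0.00192 − j0.00487) S
|Y| = 0.00523 S → |Z| = 1/|Y| = 191 Ω, ∠Z = −∠Y = 68.4°
cos φ = cos(68.4°) = 0.367

0.367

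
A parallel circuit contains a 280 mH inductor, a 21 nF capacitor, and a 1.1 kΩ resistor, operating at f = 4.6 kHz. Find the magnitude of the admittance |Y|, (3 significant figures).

ω = 2πf = 28900 rad/s
X_L = ωL = 8090 Ω
X_C = 1/(ωC) = 1650 Ω
Parallel: admittances add. Y = 1/R + 1/(jωL) + jωC
Y = (0.000909 + j0.000483) S
|Y| = 0.00103 S → |Z| = 1/|Y| = 971 Ω, ∠Z = −∠Y = -28.0°

1.03 mS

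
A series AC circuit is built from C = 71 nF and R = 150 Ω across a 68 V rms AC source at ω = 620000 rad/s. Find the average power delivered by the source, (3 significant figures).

X_C = 1/(ωC) = 22.7 Ω
Z = 150 − j22.7 Ω
|Z| = √(150² + 22.7²) = 152 Ω
∠Z = arctan(-22.7/150) = -8.61°
I = V/|Z| = 448 mA
P = VI cos φ = 68 × 0.448 × cos(-8.61°) = 30.1 W

30.1 W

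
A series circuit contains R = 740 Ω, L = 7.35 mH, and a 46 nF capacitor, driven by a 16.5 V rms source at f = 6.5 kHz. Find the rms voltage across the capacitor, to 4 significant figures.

ω = 2πf = 40840 rad/s
X_L = ωL = 300.2 Ω
X_C = 1/(ωC) = 532.3 Ω
Net reactance X = X_L − X_C = -232.1 Ω
Z = 740.0 − j232.1 Ω
|Z| = √(740.0² + 232.1²) = 775.5 Ω
I = V/|Z| = 21.28 mA
V_C = I·|Z_C| = 0.02128 × 532.3 = 11.32 V

11.32 V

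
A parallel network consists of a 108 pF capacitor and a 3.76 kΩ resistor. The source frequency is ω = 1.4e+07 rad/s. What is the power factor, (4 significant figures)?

X_C = 1/(ωC) = 661.4 Ω
Parallel: admittances add. Y = 1/R + jωC
Y = (0.0002660 + j0.001512) S
|Y| = 0.001535 S → |Z| = 1/|Y| = 651.4 Ω, ∠Z = −∠Y = -80.02°
cos φ = cos(-80.02°) = 0.1732

0.1732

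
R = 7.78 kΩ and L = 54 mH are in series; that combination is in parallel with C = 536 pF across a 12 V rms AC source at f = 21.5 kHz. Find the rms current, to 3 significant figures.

ω = 2πf = 135100 rad/s
X_L = ωL = 7290 Ω
X_C = 1/(ωC) = 13800 Ω
Branch 1 (R+jX_L): Z₁ = 7780 + j7290 Ω, |Z₁| = 10700 Ω
Branch 2 (−jX_C): Z₂ = −j13800 Ω
Parallel: Z = Z₁Z₂/(Z₁+Z₂), |Z| = 14500 Ω, ∠Z = -6.90°
I = V/|Z| = 12/14500 = 827 μA

827 μA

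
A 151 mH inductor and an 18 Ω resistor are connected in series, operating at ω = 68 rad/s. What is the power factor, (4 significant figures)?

0.8686

X_L = ωL = 10.27 Ω
Z = 18.00 + j10.27 Ω
|Z| = √(18.00² + 10.27²) = 20.72 Ω
∠Z = arctan(10.27/18.00) = 29.70°
cos φ = cos(29.70°) = 0.8686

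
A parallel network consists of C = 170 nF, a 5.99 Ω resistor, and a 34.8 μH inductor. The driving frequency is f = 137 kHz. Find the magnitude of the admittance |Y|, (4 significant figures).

ω = 2πf = 860800 rad/s
X_L = ωL = 29.96 Ω
X_C = 1/(ωC) = 6.834 Ω
Parallel: admittances add. Y = 1/R + 1/(jωL) + jωC
Y = (0.1669 + j0.1130) S
|Y| = 0.2016 S → |Z| = 1/|Y| = 4.961 Ω, ∠Z = −∠Y = -34.08°

201.6 mS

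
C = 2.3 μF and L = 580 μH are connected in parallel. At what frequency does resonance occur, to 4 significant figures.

ω₀ = 1/√(LC) = 1/√(0.00058 × 2.3e-06) = 27380 rad/s
f₀ = ω₀/(2π) = 4.358 kHz

4.358 kHz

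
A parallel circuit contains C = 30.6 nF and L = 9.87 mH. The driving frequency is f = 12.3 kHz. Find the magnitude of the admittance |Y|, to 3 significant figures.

1.05 mS

ω = 2πf = 77280 rad/s
X_L = ωL = 763 Ω
X_C = 1/(ωC) = 423 Ω
Parallel: admittances add. Y = 1/(jωL) + jωC
Y = (0 + j0.00105) S
|Y| = 0.00105 S → |Z| = 1/|Y| = 949 Ω, ∠Z = −∠Y = -90.0°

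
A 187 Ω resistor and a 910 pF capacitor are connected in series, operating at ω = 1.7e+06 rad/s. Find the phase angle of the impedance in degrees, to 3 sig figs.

-73.9°

X_C = 1/(ωC) = 646 Ω
Z = 187 − j646 Ω
|Z| = √(187² + 646²) = 673 Ω
∠Z = arctan(-646/187) = -73.9°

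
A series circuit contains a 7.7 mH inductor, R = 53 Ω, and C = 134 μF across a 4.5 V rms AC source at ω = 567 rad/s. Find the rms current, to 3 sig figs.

X_L = ωL = 4.37 Ω
X_C = 1/(ωC) = 13.2 Ω
Net reactance X = X_L − X_C = -8.80 Ω
Z = 53.0 − j8.80 Ω
|Z| = √(53.0² + 8.80²) = 53.7 Ω
I = V/|Z| = 4.5/53.7 = 83.8 mA

83.8 mA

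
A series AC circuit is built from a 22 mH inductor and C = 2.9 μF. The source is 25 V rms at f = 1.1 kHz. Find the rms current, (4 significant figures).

244.7 mA

ω = 2πf = 6912 rad/s
X_L = ωL = 152.1 Ω
X_C = 1/(ωC) = 49.89 Ω
Net reactance X = X_L − X_C = 102.2 Ω
Z = j102.2 Ω
|Z| = √(0² + 102.2²) = 102.2 Ω
I = V/|Z| = 25/102.2 = 244.7 mA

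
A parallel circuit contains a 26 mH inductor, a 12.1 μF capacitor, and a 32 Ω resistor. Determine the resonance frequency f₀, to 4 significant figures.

ω₀ = 1/√(LC) = 1/√(0.026 × 1.21e-05) = 1783 rad/s
f₀ = ω₀/(2π) = 283.8 Hz

283.8 Hz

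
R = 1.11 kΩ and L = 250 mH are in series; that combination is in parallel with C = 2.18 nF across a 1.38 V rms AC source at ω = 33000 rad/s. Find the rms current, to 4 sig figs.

68.68 μA

X_L = ωL = 8250 Ω
X_C = 1/(ωC) = 13900 Ω
Branch 1 (R+jX_L): Z₁ = 1110 + j8250 Ω, |Z₁| = 8324 Ω
Branch 2 (−jX_C): Z₂ = −j13900 Ω
Parallel: Z = Z₁Z₂/(Z₁+Z₂), |Z| = 20090 Ω, ∠Z = 71.22°
I = V/|Z| = 1.38/20090 = 68.68 μA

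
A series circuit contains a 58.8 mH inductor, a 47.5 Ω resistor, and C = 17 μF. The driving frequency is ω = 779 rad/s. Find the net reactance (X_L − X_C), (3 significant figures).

-29.7 Ω

X_L = ωL = 45.8 Ω
X_C = 1/(ωC) = 75.5 Ω
X = 45.8 − 75.5 = -29.7 Ω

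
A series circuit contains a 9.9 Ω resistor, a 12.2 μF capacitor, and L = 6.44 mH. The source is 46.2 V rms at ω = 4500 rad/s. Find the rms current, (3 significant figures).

3.16 A

X_L = ωL = 29.0 Ω
X_C = 1/(ωC) = 18.2 Ω
Net reactance X = X_L − X_C = 10.8 Ω
Z = 9.90 + j10.8 Ω
|Z| = √(9.90² + 10.8²) = 14.6 Ω
I = V/|Z| = 46.2/14.6 = 3.16 A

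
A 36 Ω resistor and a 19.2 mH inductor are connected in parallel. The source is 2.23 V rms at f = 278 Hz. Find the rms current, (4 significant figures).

ω = 2πf = 1747 rad/s
X_L = ωL = 33.54 Ω
Parallel: admittances add. Y = 1/R + 1/(jωL)
Y = (0.02778 − j0.02982) S
|Y| = 0.04075 S → |Z| = 1/|Y| = 24.54 Ω, ∠Z = −∠Y = 47.03°
I = V/|Z| = 2.23/24.54 = 90.88 mA

90.88 mA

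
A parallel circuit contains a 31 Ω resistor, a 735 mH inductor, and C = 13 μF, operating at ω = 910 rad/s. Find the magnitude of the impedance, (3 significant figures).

X_L = ωL = 669 Ω
X_C = 1/(ωC) = 84.5 Ω
Parallel: admittances add. Y = 1/R + 1/(jωL) + jωC
Y = (0.0323 + j0.0103) S
|Y| = 0.0339 S → |Z| = 1/|Y| = 29.5 Ω, ∠Z = −∠Y = -17.8°

29.5 Ω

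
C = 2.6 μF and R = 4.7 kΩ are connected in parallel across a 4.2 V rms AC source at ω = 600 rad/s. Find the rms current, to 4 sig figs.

6.613 mA

X_C = 1/(ωC) = 641.0 Ω
Parallel: admittances add. Y = 1/R + jωC
Y = (0.0002128 + j0.001560) S
|Y| = 0.001574 S → |Z| = 1/|Y| = 635.1 Ω, ∠Z = −∠Y = -82.23°
I = V/|Z| = 4.2/635.1 = 6.613 mA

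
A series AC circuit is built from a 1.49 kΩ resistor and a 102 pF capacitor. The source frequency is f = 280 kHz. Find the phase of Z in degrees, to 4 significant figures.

-75.03°

ω = 2πf = 1.759e+06 rad/s
X_C = 1/(ωC) = 5573 Ω
Z = 1490 − j5573 Ω
|Z| = √(1490² + 5573²) = 5768 Ω
∠Z = arctan(-5573/1490) = -75.03°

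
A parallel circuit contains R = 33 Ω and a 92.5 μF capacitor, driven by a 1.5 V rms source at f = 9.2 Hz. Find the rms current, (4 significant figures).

46.16 mA

ω = 2πf = 57.81 rad/s
X_C = 1/(ωC) = 187.0 Ω
Parallel: admittances add. Y = 1/R + jωC
Y = (0.03030 + j0.005347) S
|Y| = 0.03077 S → |Z| = 1/|Y| = 32.50 Ω, ∠Z = −∠Y = -10.01°
I = V/|Z| = 1.5/32.50 = 46.16 mA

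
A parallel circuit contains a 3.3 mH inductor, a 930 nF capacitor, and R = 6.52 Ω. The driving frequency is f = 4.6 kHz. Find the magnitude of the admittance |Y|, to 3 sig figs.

154 mS

ω = 2πf = 28900 rad/s
X_L = ωL = 95.4 Ω
X_C = 1/(ωC) = 37.2 Ω
Parallel: admittances add. Y = 1/R + 1/(jωL) + jωC
Y = (0.153 + j0.0164) S
|Y| = 0.154 S → |Z| = 1/|Y| = 6.48 Ω, ∠Z = −∠Y = -6.10°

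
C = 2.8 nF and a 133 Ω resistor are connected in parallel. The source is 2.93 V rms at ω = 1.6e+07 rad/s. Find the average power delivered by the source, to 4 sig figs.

X_C = 1/(ωC) = 22.32 Ω
Parallel: admittances add. Y = 1/R + jωC
Y = (0.007519 + j0.04480) S
|Y| = 0.04543 S → |Z| = 1/|Y| = 22.01 Ω, ∠Z = −∠Y = -80.47°
I = V/|Z| = 133.1 mA
P = VI cos φ = 2.93 × 0.1331 × cos(-80.47°) = 64.55 mW

64.55 mW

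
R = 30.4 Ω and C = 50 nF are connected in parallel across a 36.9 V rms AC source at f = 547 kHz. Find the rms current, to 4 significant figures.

6.456 A

ω = 2πf = 3.437e+06 rad/s
X_C = 1/(ωC) = 5.819 Ω
Parallel: admittances add. Y = 1/R + jωC
Y = (0.03289 + j0.1718) S
|Y| = 0.1750 S → |Z| = 1/|Y| = 5.715 Ω, ∠Z = −∠Y = -79.16°
I = V/|Z| = 36.9/5.715 = 6.456 A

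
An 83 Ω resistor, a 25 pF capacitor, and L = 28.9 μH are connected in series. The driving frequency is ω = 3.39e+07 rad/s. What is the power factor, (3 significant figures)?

0.383

X_L = ωL = 980 Ω
X_C = 1/(ωC) = 1180 Ω
Net reactance X = X_L − X_C = -200 Ω
Z = 83.0 − j200 Ω
|Z| = √(83.0² + 200²) = 217 Ω
∠Z = arctan(-200/83.0) = -67.5°
cos φ = cos(-67.5°) = 0.383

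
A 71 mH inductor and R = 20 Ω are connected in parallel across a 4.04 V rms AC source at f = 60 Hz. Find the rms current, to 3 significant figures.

252 mA

ω = 2πf = 377.0 rad/s
X_L = ωL = 26.8 Ω
Parallel: admittances add. Y = 1/R + 1/(jωL)
Y = (0.0500 − j0.0374) S
|Y| = 0.0624 S → |Z| = 1/|Y| = 16.0 Ω, ∠Z = −∠Y = 36.8°
I = V/|Z| = 4.04/16.0 = 252 mA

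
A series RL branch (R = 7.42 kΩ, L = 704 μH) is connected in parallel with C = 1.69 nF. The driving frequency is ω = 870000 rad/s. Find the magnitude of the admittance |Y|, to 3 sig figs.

1.47 mS

X_L = ωL = 612 Ω
X_C = 1/(ωC) = 680 Ω
Branch 1 (R+jX_L): Z₁ = 7420 + j612 Ω, |Z₁| = 7450 Ω
Branch 2 (−jX_C): Z₂ = −j680 Ω
Parallel: Z = Z₁Z₂/(Z₁+Z₂), |Z| = 682 Ω, ∠Z = -84.8°
|Y| = 1/|Z| = 1.47 mS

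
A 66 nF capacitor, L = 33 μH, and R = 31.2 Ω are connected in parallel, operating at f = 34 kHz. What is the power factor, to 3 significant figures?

ω = 2πf = 213600 rad/s
X_L = ωL = 7.05 Ω
X_C = 1/(ωC) = 70.9 Ω
Parallel: admittances add. Y = 1/R + 1/(jωL) + jωC
Y = (0.0321 − j0.128) S
|Y| = 0.132 S → |Z| = 1/|Y| = 7.59 Ω, ∠Z = −∠Y = 75.9°
cos φ = cos(75.9°) = 0.243

0.243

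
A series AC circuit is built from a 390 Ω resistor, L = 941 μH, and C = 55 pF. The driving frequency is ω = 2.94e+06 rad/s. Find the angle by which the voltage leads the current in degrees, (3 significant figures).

X_L = ωL = 2770 Ω
X_C = 1/(ωC) = 6180 Ω
Net reactance X = X_L − X_C = -3420 Ω
Z = 390 − j3420 Ω
|Z| = √(390² + 3420²) = 3440 Ω
∠Z = arctan(-3420/390) = -83.5°

-83.5°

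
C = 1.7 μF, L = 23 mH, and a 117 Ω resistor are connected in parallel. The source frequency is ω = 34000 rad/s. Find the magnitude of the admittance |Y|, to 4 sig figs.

57.16 mS

X_L = ωL = 782.0 Ω
X_C = 1/(ωC) = 17.30 Ω
Parallel: admittances add. Y = 1/R + 1/(jωL) + jωC
Y = (0.008547 + j0.05652) S
|Y| = 0.05716 S → |Z| = 1/|Y| = 17.49 Ω, ∠Z = −∠Y = -81.40°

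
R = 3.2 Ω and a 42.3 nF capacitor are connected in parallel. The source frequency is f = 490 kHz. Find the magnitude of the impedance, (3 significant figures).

2.95 Ω

ω = 2πf = 3.079e+06 rad/s
X_C = 1/(ωC) = 7.68 Ω
Parallel: admittances add. Y = 1/R + jωC
Y = (0.312 + j0.130) S
|Y| = 0.339 S → |Z| = 1/|Y| = 2.95 Ω, ∠Z = −∠Y = -22.6°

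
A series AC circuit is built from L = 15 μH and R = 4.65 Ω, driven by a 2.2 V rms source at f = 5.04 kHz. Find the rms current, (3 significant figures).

471 mA

ω = 2πf = 31670 rad/s
X_L = ωL = 0.475 Ω
Z = 4.65 + j0.475 Ω
|Z| = √(4.65² + 0.475²) = 4.67 Ω
I = V/|Z| = 2.2/4.67 = 471 mA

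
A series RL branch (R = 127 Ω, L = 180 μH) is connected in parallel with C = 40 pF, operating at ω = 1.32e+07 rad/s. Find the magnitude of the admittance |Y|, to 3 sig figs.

111 μS

X_L = ωL = 2380 Ω
X_C = 1/(ωC) = 1890 Ω
Branch 1 (R+jX_L): Z₁ = 127 + j2380 Ω, |Z₁| = 2380 Ω
Branch 2 (−jX_C): Z₂ = −j1890 Ω
Parallel: Z = Z₁Z₂/(Z₁+Z₂), |Z| = 9040 Ω, ∠Z = -78.3°
|Y| = 1/|Z| = 111 μS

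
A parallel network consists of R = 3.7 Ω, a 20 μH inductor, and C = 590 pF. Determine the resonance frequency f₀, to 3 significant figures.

ω₀ = 1/√(LC) = 1/√(2e-05 × 5.9e-10) = 9.206e+06 rad/s
f₀ = ω₀/(2π) = 1.47 MHz

1.47 MHz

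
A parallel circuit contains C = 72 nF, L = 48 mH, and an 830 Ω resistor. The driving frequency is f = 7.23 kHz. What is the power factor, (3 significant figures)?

ω = 2πf = 45430 rad/s
X_L = ωL = 2180 Ω
X_C = 1/(ωC) = 306 Ω
Parallel: admittances add. Y = 1/R + 1/(jωL) + jωC
Y = (0.00120 + j0.00281) S
|Y| = 0.00306 S → |Z| = 1/|Y| = 327 Ω, ∠Z = −∠Y = -66.8°
cos φ = cos(-66.8°) = 0.394

0.394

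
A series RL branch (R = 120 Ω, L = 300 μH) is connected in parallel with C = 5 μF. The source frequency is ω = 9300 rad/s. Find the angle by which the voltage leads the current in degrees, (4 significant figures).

-79.80°

X_L = ωL = 2.790 Ω
X_C = 1/(ωC) = 21.51 Ω
Branch 1 (R+jX_L): Z₁ = 120.0 + j2.790 Ω, |Z₁| = 120.0 Ω
Branch 2 (−jX_C): Z₂ = −j21.51 Ω
Parallel: Z = Z₁Z₂/(Z₁+Z₂), |Z| = 21.25 Ω, ∠Z = -79.80°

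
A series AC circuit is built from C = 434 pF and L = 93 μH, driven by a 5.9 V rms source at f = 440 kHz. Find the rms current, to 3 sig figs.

10.2 mA

ω = 2πf = 2.765e+06 rad/s
X_L = ωL = 257 Ω
X_C = 1/(ωC) = 833 Ω
Net reactance X = X_L − X_C = -576 Ω
Z = − j576 Ω
|Z| = √(0² + 576²) = 576 Ω
I = V/|Z| = 5.9/576 = 10.2 mA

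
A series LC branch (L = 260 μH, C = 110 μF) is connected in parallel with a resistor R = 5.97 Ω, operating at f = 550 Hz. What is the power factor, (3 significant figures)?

ω = 2πf = 3456 rad/s
X_L = ωL = 0.898 Ω
X_C = 1/(ωC) = 2.63 Ω
Branch 1: Z₁ = R = 5.97 Ω
Branch 2 (series LC): Z₂ = j(X_L − X_C) = −j1.73 Ω
Parallel: Z = Z₁Z₂/(Z₁+Z₂), |Z| = 1.66 Ω, ∠Z = -73.8°
cos φ = cos(-73.8°) = 0.279

0.279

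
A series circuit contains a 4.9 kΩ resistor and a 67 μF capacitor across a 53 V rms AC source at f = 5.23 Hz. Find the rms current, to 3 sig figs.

ω = 2πf = 32.86 rad/s
X_C = 1/(ωC) = 454 Ω
Z = 4900 − j454 Ω
|Z| = √(4900² + 454²) = 4920 Ω
I = V/|Z| = 53/4920 = 10.8 mA

10.8 mA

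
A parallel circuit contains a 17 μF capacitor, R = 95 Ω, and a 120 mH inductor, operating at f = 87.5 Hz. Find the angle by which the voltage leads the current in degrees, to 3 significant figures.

28.9°

ω = 2πf = 549.8 rad/s
X_L = ωL = 66.0 Ω
X_C = 1/(ωC) = 107 Ω
Parallel: admittances add. Y = 1/R + 1/(jωL) + jωC
Y = (0.0105 − j0.00581) S
|Y| = 0.0120 S → |Z| = 1/|Y| = 83.2 Ω, ∠Z = −∠Y = 28.9°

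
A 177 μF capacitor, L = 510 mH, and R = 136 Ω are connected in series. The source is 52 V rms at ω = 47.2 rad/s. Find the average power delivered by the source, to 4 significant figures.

X_L = ωL = 24.07 Ω
X_C = 1/(ωC) = 119.7 Ω
Net reactance X = X_L − X_C = -95.63 Ω
Z = 136.0 − j95.63 Ω
|Z| = √(136.0² + 95.63²) = 166.3 Ω
∠Z = arctan(-95.63/136.0) = -35.11°
I = V/|Z| = 312.8 mA
P = VI cos φ = 52 × 0.3128 × cos(-35.11°) = 13.30 W

13.30 W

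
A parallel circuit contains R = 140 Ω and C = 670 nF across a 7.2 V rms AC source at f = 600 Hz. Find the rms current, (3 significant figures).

54.5 mA

ω = 2πf = 3770 rad/s
X_C = 1/(ωC) = 396 Ω
Parallel: admittances add. Y = 1/R + jωC
Y = (0.00714 + j0.00253) S
|Y| = 0.00758 S → |Z| = 1/|Y| = 132 Ω, ∠Z = −∠Y = -19.5°
I = V/|Z| = 7.2/132 = 54.5 mA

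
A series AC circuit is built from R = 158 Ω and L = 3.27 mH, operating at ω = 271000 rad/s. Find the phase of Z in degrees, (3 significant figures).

79.9°

X_L = ωL = 886 Ω
Z = 158 + j886 Ω
|Z| = √(158² + 886²) = 900 Ω
∠Z = arctan(886/158) = 79.9°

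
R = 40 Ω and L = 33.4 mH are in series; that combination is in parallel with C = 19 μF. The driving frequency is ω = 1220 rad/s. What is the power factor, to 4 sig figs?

0.7542

X_L = ωL = 40.75 Ω
X_C = 1/(ωC) = 43.14 Ω
Branch 1 (R+jX_L): Z₁ = 40.00 + j40.75 Ω, |Z₁| = 57.10 Ω
Branch 2 (−jX_C): Z₂ = −j43.14 Ω
Parallel: Z = Z₁Z₂/(Z₁+Z₂), |Z| = 61.47 Ω, ∠Z = -41.05°
cos φ = cos(-41.05°) = 0.7542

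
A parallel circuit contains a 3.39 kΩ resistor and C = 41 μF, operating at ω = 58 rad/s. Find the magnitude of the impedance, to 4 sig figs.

X_C = 1/(ωC) = 420.5 Ω
Parallel: admittances add. Y = 1/R + jωC
Y = (0.0002950 + j0.002378) S
|Y| = 0.002396 S → |Z| = 1/|Y| = 417.3 Ω, ∠Z = −∠Y = -82.93°

417.3 Ω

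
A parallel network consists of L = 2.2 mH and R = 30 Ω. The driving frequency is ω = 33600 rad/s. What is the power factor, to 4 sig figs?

X_L = ωL = 73.92 Ω
Parallel: admittances add. Y = 1/R + 1/(jωL)
Y = (0.03333 − j0.01353) S
|Y| = 0.03597 S → |Z| = 1/|Y| = 27.80 Ω, ∠Z = −∠Y = 22.09°
cos φ = cos(22.09°) = 0.9266

0.9266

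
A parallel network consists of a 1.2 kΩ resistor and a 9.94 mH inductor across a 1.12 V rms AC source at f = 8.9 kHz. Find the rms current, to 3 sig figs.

2.22 mA

ω = 2πf = 55920 rad/s
X_L = ωL = 556 Ω
Parallel: admittances add. Y = 1/R + 1/(jωL)
Y = (0.000833 − j0.00180) S
|Y| = 0.00198 S → |Z| = 1/|Y| = 504 Ω, ∠Z = −∠Y = 65.1°
I = V/|Z| = 1.12/504 = 2.22 mA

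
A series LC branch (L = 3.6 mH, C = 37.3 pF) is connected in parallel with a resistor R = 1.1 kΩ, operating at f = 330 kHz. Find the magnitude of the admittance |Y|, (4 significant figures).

ω = 2πf = 2.073e+06 rad/s
X_L = ωL = 7464 Ω
X_C = 1/(ωC) = 12930 Ω
Branch 1: Z₁ = R = 1100 Ω
Branch 2 (series LC): Z₂ = j(X_L − X_C) = −j5466 Ω
Parallel: Z = Z₁Z₂/(Z₁+Z₂), |Z| = 1078 Ω, ∠Z = -11.38°
|Y| = 1/|Z| = 927.3 μS

927.3 μS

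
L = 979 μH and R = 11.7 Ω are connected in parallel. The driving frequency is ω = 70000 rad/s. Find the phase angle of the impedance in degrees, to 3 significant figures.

X_L = ωL = 68.5 Ω
Parallel: admittances add. Y = 1/R + 1/(jωL)
Y = (0.0855 − j0.0146) S
|Y| = 0.0867 S → |Z| = 1/|Y| = 11.5 Ω, ∠Z = −∠Y = 9.69°

9.69°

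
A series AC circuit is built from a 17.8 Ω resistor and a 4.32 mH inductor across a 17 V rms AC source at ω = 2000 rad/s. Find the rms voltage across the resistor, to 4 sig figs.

X_L = ωL = 8.640 Ω
Z = 17.80 + j8.640 Ω
|Z| = √(17.80² + 8.640²) = 19.79 Ω
I = V/|Z| = 859.2 mA
V_R = I·|Z_R| = 0.8592 × 17.80 = 15.29 V

15.29 V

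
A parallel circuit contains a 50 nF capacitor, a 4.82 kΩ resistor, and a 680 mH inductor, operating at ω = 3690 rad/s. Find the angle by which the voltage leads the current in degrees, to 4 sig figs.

X_L = ωL = 2509 Ω
X_C = 1/(ωC) = 5420 Ω
Parallel: admittances add. Y = 1/R + 1/(jωL) + jωC
Y = (0.0002075 − j0.0002140) S
|Y| = 0.0002981 S → |Z| = 1/|Y| = 3355 Ω, ∠Z = −∠Y = 45.89°

45.89°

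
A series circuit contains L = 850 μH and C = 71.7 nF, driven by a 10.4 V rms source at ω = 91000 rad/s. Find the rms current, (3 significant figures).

X_L = ωL = 77.3 Ω
X_C = 1/(ωC) = 153 Ω
Net reactance X = X_L − X_C = -75.9 Ω
Z = − j75.9 Ω
|Z| = √(0² + 75.9²) = 75.9 Ω
I = V/|Z| = 10.4/75.9 = 137 mA

137 mA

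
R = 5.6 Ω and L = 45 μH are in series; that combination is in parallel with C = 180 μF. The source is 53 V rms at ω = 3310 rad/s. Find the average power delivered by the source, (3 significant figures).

X_L = ωL = 0.149 Ω
X_C = 1/(ωC) = 1.68 Ω
Branch 1 (R+jX_L): Z₁ = 5.60 + j0.149 Ω, |Z₁| = 5.60 Ω
Branch 2 (−jX_C): Z₂ = −j1.68 Ω
Parallel: Z = Z₁Z₂/(Z₁+Z₂), |Z| = 1.62 Ω, ∠Z = -73.2°
I = V/|Z| = 32.7 A
P = VI cos φ = 53 × 32.7 × cos(-73.2°) = 501 W

501 W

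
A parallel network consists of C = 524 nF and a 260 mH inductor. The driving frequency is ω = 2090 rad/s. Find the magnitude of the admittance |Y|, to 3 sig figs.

745 μS

X_L = ωL = 543 Ω
X_C = 1/(ωC) = 913 Ω
Parallel: admittances add. Y = 1/(jωL) + jωC
Y = (0 − j0.000745) S
|Y| = 0.000745 S → |Z| = 1/|Y| = 1340 Ω, ∠Z = −∠Y = 90.0°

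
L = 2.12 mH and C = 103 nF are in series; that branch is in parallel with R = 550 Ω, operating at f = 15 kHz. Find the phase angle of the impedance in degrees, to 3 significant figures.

ω = 2πf = 94250 rad/s
X_L = ωL = 200 Ω
X_C = 1/(ωC) = 103 Ω
Branch 1: Z₁ = R = 550 Ω
Branch 2 (series LC): Z₂ = j(X_L − X_C) = j96.8 Ω
Parallel: Z = Z₁Z₂/(Z₁+Z₂), |Z| = 95.3 Ω, ∠Z = 80.0°

80.0°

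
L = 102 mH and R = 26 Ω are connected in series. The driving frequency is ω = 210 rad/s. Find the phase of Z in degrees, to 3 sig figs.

39.5°

X_L = ωL = 21.4 Ω
Z = 26.0 + j21.4 Ω
|Z| = √(26.0² + 21.4²) = 33.7 Ω
∠Z = arctan(21.4/26.0) = 39.5°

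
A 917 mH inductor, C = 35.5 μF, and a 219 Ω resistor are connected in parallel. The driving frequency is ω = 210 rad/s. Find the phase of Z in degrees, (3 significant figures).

-26.4°

X_L = ωL = 193 Ω
X_C = 1/(ωC) = 134 Ω
Parallel: admittances add. Y = 1/R + 1/(jωL) + jωC
Y = (0.00457 + j0.00226) S
|Y| = 0.00510 S → |Z| = 1/|Y| = 196 Ω, ∠Z = −∠Y = -26.4°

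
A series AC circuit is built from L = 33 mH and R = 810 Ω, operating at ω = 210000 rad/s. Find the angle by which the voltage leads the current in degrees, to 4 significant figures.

X_L = ωL = 6930 Ω
Z = 810.0 + j6930 Ω
|Z| = √(810.0² + 6930²) = 6977 Ω
∠Z = arctan(6930/810.0) = 83.33°

83.33°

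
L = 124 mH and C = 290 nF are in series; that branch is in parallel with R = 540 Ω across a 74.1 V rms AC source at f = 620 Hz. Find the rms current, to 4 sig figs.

229.8 mA

ω = 2πf = 3896 rad/s
X_L = ωL = 483.1 Ω
X_C = 1/(ωC) = 885.2 Ω
Branch 1: Z₁ = R = 540.0 Ω
Branch 2 (series LC): Z₂ = j(X_L − X_C) = −j402.1 Ω
Parallel: Z = Z₁Z₂/(Z₁+Z₂), |Z| = 322.5 Ω, ∠Z = -53.33°
I = V/|Z| = 74.1/322.5 = 229.8 mA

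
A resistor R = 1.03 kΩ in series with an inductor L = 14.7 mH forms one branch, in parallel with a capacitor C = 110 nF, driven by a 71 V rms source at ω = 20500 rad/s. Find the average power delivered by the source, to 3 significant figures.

4.51 W

X_L = ωL = 301 Ω
X_C = 1/(ωC) = 443 Ω
Branch 1 (R+jX_L): Z₁ = 1030 + j301 Ω, |Z₁| = 1070 Ω
Branch 2 (−jX_C): Z₂ = −j443 Ω
Parallel: Z = Z₁Z₂/(Z₁+Z₂), |Z| = 458 Ω, ∠Z = -65.8°
I = V/|Z| = 155 mA
P = VI cos φ = 71 × 0.155 × cos(-65.8°) = 4.51 W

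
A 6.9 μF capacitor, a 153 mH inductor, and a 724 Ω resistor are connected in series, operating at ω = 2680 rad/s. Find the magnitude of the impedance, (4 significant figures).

806.8 Ω

X_L = ωL = 410.0 Ω
X_C = 1/(ωC) = 54.08 Ω
Net reactance X = X_L − X_C = 356.0 Ω
Z = 724.0 + j356.0 Ω
|Z| = √(724.0² + 356.0²) = 806.8 Ω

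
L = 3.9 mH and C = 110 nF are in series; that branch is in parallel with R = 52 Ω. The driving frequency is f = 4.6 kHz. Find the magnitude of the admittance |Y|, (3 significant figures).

19.9 mS

ω = 2πf = 28900 rad/s
X_L = ωL = 113 Ω
X_C = 1/(ωC) = 315 Ω
Branch 1: Z₁ = R = 52.0 Ω
Branch 2 (series LC): Z₂ = j(X_L − X_C) = −j202 Ω
Parallel: Z = Z₁Z₂/(Z₁+Z₂), |Z| = 50.4 Ω, ∠Z = -14.4°
|Y| = 1/|Z| = 19.9 mS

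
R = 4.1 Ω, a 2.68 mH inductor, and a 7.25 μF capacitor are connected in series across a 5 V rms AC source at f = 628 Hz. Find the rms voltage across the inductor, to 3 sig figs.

2.14 V

ω = 2πf = 3946 rad/s
X_L = ωL = 10.6 Ω
X_C = 1/(ωC) = 35.0 Ω
Net reactance X = X_L − X_C = -24.4 Ω
Z = 4.10 − j24.4 Ω
|Z| = √(4.10² + 24.4²) = 24.7 Ω
I = V/|Z| = 202 mA
V_L = I·|Z_L| = 0.202 × 10.6 = 2.14 V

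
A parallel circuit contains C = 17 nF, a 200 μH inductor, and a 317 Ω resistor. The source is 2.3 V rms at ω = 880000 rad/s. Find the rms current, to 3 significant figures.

22.5 mA

X_L = ωL = 176 Ω
X_C = 1/(ωC) = 66.8 Ω
Parallel: admittances add. Y = 1/R + 1/(jωL) + jωC
Y = (0.00315 + j0.00928) S
|Y| = 0.00980 S → |Z| = 1/|Y| = 102 Ω, ∠Z = −∠Y = -71.2°
I = V/|Z| = 2.3/102 = 22.5 mA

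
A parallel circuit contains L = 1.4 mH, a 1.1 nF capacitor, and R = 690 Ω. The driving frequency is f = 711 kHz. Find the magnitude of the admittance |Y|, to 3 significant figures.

4.97 mS

ω = 2πf = 4.467e+06 rad/s
X_L = ωL = 6250 Ω
X_C = 1/(ωC) = 203 Ω
Parallel: admittances add. Y = 1/R + 1/(jωL) + jωC
Y = (0.00145 + j0.00475) S
|Y| = 0.00497 S → |Z| = 1/|Y| = 201 Ω, ∠Z = −∠Y = -73.0°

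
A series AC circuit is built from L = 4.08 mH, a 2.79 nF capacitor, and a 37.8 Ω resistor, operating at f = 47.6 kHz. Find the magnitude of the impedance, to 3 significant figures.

ω = 2πf = 299100 rad/s
X_L = ωL = 1220 Ω
X_C = 1/(ωC) = 1200 Ω
Net reactance X = X_L − X_C = 21.8 Ω
Z = 37.8 + j21.8 Ω
|Z| = √(37.8² + 21.8²) = 43.6 Ω

43.6 Ω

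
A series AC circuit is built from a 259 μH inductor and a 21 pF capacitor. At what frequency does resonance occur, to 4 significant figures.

2.158 MHz

ω₀ = 1/√(LC) = 1/√(0.000259 × 2.1e-11) = 1.356e+07 rad/s
f₀ = ω₀/(2π) = 2.158 MHz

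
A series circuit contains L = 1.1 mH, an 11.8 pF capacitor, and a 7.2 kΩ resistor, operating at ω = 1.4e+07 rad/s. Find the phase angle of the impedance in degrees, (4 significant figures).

X_L = ωL = 15400 Ω
X_C = 1/(ωC) = 6053 Ω
Net reactance X = X_L − X_C = 9347 Ω
Z = 7200 + j9347 Ω
|Z| = √(7200² + 9347²) = 11800 Ω
∠Z = arctan(9347/7200) = 52.39°

52.39°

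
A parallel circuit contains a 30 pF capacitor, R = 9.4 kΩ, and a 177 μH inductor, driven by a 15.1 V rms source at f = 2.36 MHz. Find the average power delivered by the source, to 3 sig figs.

ω = 2πf = 1.483e+07 rad/s
X_L = ωL = 2620 Ω
X_C = 1/(ωC) = 2250 Ω
Parallel: admittances add. Y = 1/R + 1/(jωL) + jωC
Y = (0.000106 + j6.38e-05) S
|Y| = 0.000124 S → |Z| = 1/|Y| = 8060 Ω, ∠Z = −∠Y = -31.0°
I = V/|Z| = 1.87 mA
P = VI cos φ = 15.1 × 0.00187 × cos(-31.0°) = 24.3 mW

24.3 mW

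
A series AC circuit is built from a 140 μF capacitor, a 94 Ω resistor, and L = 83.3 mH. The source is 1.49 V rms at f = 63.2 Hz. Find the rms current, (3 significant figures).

ω = 2πf = 397.1 rad/s
X_L = ωL = 33.1 Ω
X_C = 1/(ωC) = 18.0 Ω
Net reactance X = X_L − X_C = 15.1 Ω
Z = 94.0 + j15.1 Ω
|Z| = √(94.0² + 15.1²) = 95.2 Ω
I = V/|Z| = 1.49/95.2 = 15.7 mA

15.7 mA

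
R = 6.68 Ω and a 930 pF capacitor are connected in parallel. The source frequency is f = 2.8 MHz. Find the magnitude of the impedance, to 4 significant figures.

ω = 2πf = 1.759e+07 rad/s
X_C = 1/(ωC) = 61.12 Ω
Parallel: admittances add. Y = 1/R + jωC
Y = (0.1497 + j0.01636) S
|Y| = 0.1506 S → |Z| = 1/|Y| = 6.640 Ω, ∠Z = −∠Y = -6.237°

6.640 Ω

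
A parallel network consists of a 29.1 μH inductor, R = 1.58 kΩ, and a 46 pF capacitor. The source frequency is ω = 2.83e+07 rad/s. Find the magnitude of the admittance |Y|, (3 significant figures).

639 μS

X_L = ωL = 824 Ω
X_C = 1/(ωC) = 768 Ω
Parallel: admittances add. Y = 1/R + 1/(jωL) + jωC
Y = (0.000633 + j8.75e-05) S
|Y| = 0.000639 S → |Z| = 1/|Y| = 1570 Ω, ∠Z = −∠Y = -7.87°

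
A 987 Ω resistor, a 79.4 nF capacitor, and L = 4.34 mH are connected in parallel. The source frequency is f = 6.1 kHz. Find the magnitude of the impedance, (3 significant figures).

319 Ω

ω = 2πf = 38330 rad/s
X_L = ωL = 166 Ω
X_C = 1/(ωC) = 329 Ω
Parallel: admittances add. Y = 1/R + 1/(jωL) + jωC
Y = (0.00101 − j0.00297) S
|Y| = 0.00314 S → |Z| = 1/|Y| = 319 Ω, ∠Z = −∠Y = 71.2°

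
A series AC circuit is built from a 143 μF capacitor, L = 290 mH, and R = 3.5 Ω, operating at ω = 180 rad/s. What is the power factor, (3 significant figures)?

0.254

X_L = ωL = 52.2 Ω
X_C = 1/(ωC) = 38.9 Ω
Net reactance X = X_L − X_C = 13.3 Ω
Z = 3.50 + j13.3 Ω
|Z| = √(3.50² + 13.3²) = 13.8 Ω
∠Z = arctan(13.3/3.50) = 75.3°
cos φ = cos(75.3°) = 0.254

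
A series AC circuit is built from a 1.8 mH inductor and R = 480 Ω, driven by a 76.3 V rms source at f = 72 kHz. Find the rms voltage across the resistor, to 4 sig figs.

38.75 V

ω = 2πf = 452400 rad/s
X_L = ωL = 814.3 Ω
Z = 480.0 + j814.3 Ω
|Z| = √(480.0² + 814.3²) = 945.2 Ω
I = V/|Z| = 80.72 mA
V_R = I·|Z_R| = 0.08072 × 480.0 = 38.75 V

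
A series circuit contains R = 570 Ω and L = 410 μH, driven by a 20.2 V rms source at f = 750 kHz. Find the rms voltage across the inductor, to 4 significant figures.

ω = 2πf = 4.712e+06 rad/s
X_L = ωL = 1932 Ω
Z = 570.0 + j1932 Ω
|Z| = √(570.0² + 1932²) = 2014 Ω
I = V/|Z| = 10.03 mA
V_L = I·|Z_L| = 0.01003 × 1932 = 19.37 V

19.37 V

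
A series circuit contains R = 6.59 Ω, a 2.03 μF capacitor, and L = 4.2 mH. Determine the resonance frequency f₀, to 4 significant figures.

ω₀ = 1/√(LC) = 1/√(0.0042 × 2.03e-06) = 10830 rad/s
f₀ = ω₀/(2π) = 1.724 kHz

1.724 kHz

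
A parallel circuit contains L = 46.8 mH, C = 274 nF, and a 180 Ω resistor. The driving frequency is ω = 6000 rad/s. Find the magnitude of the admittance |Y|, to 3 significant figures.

X_L = ωL = 281 Ω
X_C = 1/(ωC) = 608 Ω
Parallel: admittances add. Y = 1/R + 1/(jωL) + jωC
Y = (0.00556 − j0.00192) S
|Y| = 0.00588 S → |Z| = 1/|Y| = 170 Ω, ∠Z = −∠Y = 19.0°

5.88 mS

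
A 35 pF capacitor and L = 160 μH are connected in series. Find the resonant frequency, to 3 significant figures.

2.13 MHz

ω₀ = 1/√(LC) = 1/√(0.00016 × 3.5e-11) = 1.336e+07 rad/s
f₀ = ω₀/(2π) = 2.13 MHz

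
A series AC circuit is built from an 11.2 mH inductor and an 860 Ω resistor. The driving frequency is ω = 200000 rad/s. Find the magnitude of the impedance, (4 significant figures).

2399 Ω

X_L = ωL = 2240 Ω
Z = 860.0 + j2240 Ω
|Z| = √(860.0² + 2240²) = 2399 Ω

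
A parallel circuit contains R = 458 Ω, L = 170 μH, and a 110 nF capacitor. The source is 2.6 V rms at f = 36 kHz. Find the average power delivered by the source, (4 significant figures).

14.76 mW

ω = 2πf = 226200 rad/s
X_L = ωL = 38.45 Ω
X_C = 1/(ωC) = 40.19 Ω
Parallel: admittances add. Y = 1/R + 1/(jωL) + jωC
Y = (0.002183 − j0.001124) S
|Y| = 0.002456 S → |Z| = 1/|Y| = 407.2 Ω, ∠Z = −∠Y = 27.25°
I = V/|Z| = 6.385 mA
P = VI cos φ = 2.6 × 0.006385 × cos(27.25°) = 14.76 mW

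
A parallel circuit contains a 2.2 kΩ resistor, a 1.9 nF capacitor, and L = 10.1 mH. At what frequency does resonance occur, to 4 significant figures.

ω₀ = 1/√(LC) = 1/√(0.0101 × 1.9e-09) = 228300 rad/s
f₀ = ω₀/(2π) = 36.33 kHz

36.33 kHz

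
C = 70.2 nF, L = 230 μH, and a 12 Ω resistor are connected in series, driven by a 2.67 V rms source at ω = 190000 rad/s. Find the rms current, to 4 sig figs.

X_L = ωL = 43.70 Ω
X_C = 1/(ωC) = 74.97 Ω
Net reactance X = X_L − X_C = -31.27 Ω
Z = 12.00 − j31.27 Ω
|Z| = √(12.00² + 31.27²) = 33.50 Ω
I = V/|Z| = 2.67/33.50 = 79.71 mA

79.71 mA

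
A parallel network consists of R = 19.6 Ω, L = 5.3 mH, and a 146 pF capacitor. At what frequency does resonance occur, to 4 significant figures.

180.9 kHz

ω₀ = 1/√(LC) = 1/√(0.0053 × 1.46e-10) = 1.137e+06 rad/s
f₀ = ω₀/(2π) = 180.9 kHz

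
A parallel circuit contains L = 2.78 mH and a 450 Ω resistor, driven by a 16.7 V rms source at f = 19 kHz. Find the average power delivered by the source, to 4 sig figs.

619.8 mW

ω = 2πf = 119400 rad/s
X_L = ωL = 331.9 Ω
Parallel: admittances add. Y = 1/R + 1/(jωL)
Y = (0.002222 − j0.003013) S
|Y| = 0.003744 S → |Z| = 1/|Y| = 267.1 Ω, ∠Z = −∠Y = 53.59°
I = V/|Z| = 62.52 mA
P = VI cos φ = 16.7 × 0.06252 × cos(53.59°) = 619.8 mW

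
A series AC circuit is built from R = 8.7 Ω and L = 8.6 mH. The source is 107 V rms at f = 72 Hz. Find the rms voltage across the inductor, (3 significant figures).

ω = 2πf = 452.4 rad/s
X_L = ωL = 3.89 Ω
Z = 8.70 + j3.89 Ω
|Z| = √(8.70² + 3.89²) = 9.53 Ω
I = V/|Z| = 11.2 A
V_L = I·|Z_L| = 11.2 × 3.89 = 43.7 V

43.7 V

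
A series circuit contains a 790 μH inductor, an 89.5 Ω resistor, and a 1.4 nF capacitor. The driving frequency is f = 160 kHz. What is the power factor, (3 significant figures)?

ω = 2πf = 1.005e+06 rad/s
X_L = ωL = 794 Ω
X_C = 1/(ωC) = 711 Ω
Net reactance X = X_L − X_C = 83.7 Ω
Z = 89.5 + j83.7 Ω
|Z| = √(89.5² + 83.7²) = 123 Ω
∠Z = arctan(83.7/89.5) = 43.1°
cos φ = cos(43.1°) = 0.730

0.730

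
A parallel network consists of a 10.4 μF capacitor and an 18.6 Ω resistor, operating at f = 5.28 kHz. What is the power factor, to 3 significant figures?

ω = 2πf = 33180 rad/s
X_C = 1/(ωC) = 2.90 Ω
Parallel: admittances add. Y = 1/R + jωC
Y = (0.0538 + j0.345) S
|Y| = 0.349 S → |Z| = 1/|Y| = 2.86 Ω, ∠Z = −∠Y = -81.1°
cos φ = cos(-81.1°) = 0.154

0.154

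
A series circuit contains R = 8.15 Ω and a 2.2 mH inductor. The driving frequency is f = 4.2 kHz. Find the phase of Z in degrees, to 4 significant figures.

82.01°

ω = 2πf = 26390 rad/s
X_L = ωL = 58.06 Ω
Z = 8.150 + j58.06 Ω
|Z| = √(8.150² + 58.06²) = 58.63 Ω
∠Z = arctan(58.06/8.150) = 82.01°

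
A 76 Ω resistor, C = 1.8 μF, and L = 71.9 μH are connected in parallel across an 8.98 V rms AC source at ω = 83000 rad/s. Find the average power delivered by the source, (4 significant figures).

1.061 W

X_L = ωL = 5.968 Ω
X_C = 1/(ωC) = 6.693 Ω
Parallel: admittances add. Y = 1/R + 1/(jωL) + jωC
Y = (0.01316 − j0.01817) S
|Y| = 0.02243 S → |Z| = 1/|Y| = 44.58 Ω, ∠Z = −∠Y = 54.09°
I = V/|Z| = 201.4 mA
P = VI cos φ = 8.98 × 0.2014 × cos(54.09°) = 1.061 W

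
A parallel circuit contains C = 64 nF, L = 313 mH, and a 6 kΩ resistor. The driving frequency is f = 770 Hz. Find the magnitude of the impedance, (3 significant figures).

2580 Ω

ω = 2πf = 4838 rad/s
X_L = ωL = 1510 Ω
X_C = 1/(ωC) = 3230 Ω
Parallel: admittances add. Y = 1/R + 1/(jωL) + jωC
Y = (0.000167 − j0.000351) S
|Y| = 0.000388 S → |Z| = 1/|Y| = 2580 Ω, ∠Z = −∠Y = 64.6°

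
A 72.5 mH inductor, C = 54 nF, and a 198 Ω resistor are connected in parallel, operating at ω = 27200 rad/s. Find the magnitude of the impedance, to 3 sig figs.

X_L = ωL = 1970 Ω
X_C = 1/(ωC) = 681 Ω
Parallel: admittances add. Y = 1/R + 1/(jωL) + jωC
Y = (0.00505 + j0.000962) S
|Y| = 0.00514 S → |Z| = 1/|Y| = 195 Ω, ∠Z = −∠Y = -10.8°

195 Ω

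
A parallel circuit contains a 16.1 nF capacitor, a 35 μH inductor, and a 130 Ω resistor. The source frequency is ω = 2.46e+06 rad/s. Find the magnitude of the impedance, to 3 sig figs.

34.4 Ω

X_L = ωL = 86.1 Ω
X_C = 1/(ωC) = 25.2 Ω
Parallel: admittances add. Y = 1/R + 1/(jωL) + jωC
Y = (0.00769 + j0.0280) S
|Y| = 0.0290 S → |Z| = 1/|Y| = 34.4 Ω, ∠Z = −∠Y = -74.6°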